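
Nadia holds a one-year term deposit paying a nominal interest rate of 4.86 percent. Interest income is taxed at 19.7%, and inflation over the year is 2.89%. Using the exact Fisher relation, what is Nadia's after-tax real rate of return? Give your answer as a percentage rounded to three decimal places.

After-tax nominal return = 4.86% × (1 − 0.197) = 3.90258%.
1 + r = 1.0390258 / 1.02890 = 1.009841
After-tax real rate = 1.009841 − 1 → 0.984%.

0.984%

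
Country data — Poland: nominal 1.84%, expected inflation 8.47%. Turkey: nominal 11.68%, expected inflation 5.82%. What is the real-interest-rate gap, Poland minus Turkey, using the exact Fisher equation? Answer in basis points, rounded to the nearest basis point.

Poland: (1 + 0.0184)/(1 + 0.0847) − 1 = -6.1123%
Turkey: (1 + 0.1168)/(1 + 0.0582) − 1 = 5.5377%
Differential = -6.1123% − 5.5377% = -11.6500% → -1165 basis points.

-1165 basis points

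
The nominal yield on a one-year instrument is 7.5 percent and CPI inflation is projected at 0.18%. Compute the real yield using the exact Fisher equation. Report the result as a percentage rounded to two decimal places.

7.31%

By the Fisher identity, 1 + r = (1 + i)/(1 + π).
1 + r = 1.07500 / 1.00180 = 1.073068
r = 1.073068 − 1 = 7.3068%, i.e. 7.31%.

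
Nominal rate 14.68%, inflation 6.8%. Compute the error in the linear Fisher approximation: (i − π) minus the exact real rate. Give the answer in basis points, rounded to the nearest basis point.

Approximate: r ≈ 14.680% − 6.800% = 7.8800%
Exact: (1 + 0.1468)/(1 + 0.0680) − 1 = 7.3783%
Error = 7.8800% − 7.3783% = 0.5017% → 50 basis points.

50 basis points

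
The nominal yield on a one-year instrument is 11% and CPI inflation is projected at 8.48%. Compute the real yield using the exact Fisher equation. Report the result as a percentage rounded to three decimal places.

2.323%

1 + r = 1.11000 / 1.08480 = 1.023230
r = 1.023230 − 1 = 2.3230%, i.e. 2.323%.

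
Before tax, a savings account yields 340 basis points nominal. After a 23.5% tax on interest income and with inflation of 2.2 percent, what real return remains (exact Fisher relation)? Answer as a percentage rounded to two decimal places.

After-tax nominal return = 3.4% × (1 − 0.235) = 2.6010%.
1 + r = 1.02601 / 1.02200 = 1.003924
After-tax real rate = 1.003924 − 1 → 0.39%.

0.39%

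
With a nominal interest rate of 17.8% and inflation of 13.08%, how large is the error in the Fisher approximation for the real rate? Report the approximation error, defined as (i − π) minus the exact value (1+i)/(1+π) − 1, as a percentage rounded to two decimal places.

Approximate: r ≈ 17.800% − 13.080% = 4.7200%
Exact: (1 + 0.1780)/(1 + 0.1308) − 1 = 4.1740%
Error = 4.7200% − 4.1740% = 0.5460% → 0.55%.

0.55%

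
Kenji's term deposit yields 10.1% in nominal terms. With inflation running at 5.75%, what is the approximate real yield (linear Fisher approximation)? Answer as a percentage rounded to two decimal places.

4.35%

r ≈ i − π = 10.1% − 5.75% = 4.35%.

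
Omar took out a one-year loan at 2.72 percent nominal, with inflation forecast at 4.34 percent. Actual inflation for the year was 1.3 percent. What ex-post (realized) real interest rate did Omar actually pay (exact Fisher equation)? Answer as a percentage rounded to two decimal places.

1.40%

Ex-post: (1 + 0.0272)/(1 + 0.0130) − 1 = 1.4018%
So the realized real rate is 1.40%.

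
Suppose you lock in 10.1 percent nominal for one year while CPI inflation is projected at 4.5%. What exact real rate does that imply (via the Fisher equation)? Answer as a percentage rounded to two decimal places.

1 + r = 1.10100 / 1.04500 = 1.053589
r = 1.053589 − 1 = 5.3589%, i.e. 5.36%.

5.36%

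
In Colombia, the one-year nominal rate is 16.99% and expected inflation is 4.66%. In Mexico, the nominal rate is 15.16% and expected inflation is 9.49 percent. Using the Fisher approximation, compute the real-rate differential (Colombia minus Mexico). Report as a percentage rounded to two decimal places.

6.66%

Colombia: 16.99% − 4.66% = 12.330%
Mexico: 15.16% − 9.49% = 5.670%
Differential = 6.660% → 6.66%.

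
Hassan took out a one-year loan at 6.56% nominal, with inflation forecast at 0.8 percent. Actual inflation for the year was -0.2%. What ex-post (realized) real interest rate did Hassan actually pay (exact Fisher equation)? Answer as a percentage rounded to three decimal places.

6.774%

Ex-post: (1 + 0.0656)/(1 − 0.0020) − 1 = 6.77355%
So the realized real rate is 6.774%.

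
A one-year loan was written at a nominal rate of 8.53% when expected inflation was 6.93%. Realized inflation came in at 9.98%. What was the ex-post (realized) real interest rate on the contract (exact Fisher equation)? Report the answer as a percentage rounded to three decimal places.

-1.318%

Ex-post: (1 + 0.0853)/(1 + 0.0998) − 1 = -1.3184%
So the realized real rate is -1.318%.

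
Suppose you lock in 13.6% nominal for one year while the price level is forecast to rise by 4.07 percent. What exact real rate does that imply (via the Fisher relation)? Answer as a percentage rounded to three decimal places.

1 + r = 1.13600 / 1.04070 = 1.091573
r = 1.091573 − 1 = 9.1573%, i.e. 9.157%.

9.157%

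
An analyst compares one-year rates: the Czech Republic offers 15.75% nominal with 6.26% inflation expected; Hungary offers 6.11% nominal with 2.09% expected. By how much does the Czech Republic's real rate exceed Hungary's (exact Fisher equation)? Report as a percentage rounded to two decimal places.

4.99%

The Czech Republic: (1 + 0.1575)/(1 + 0.0626) − 1 = 8.9309%
Hungary: (1 + 0.0611)/(1 + 0.0209) − 1 = 3.9377%
Differential = 8.9309% − 3.9377% = 4.9932% → 4.99%.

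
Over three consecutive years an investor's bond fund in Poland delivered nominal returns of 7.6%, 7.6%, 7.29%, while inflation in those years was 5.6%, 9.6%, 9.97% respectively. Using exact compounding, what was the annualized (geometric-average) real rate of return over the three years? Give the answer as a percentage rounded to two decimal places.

Nominal growth factor = 1.0760 × 1.0760 × 1.0729 = 1.24217787
Price-level growth factor = 1.0560 × 1.0960 × 1.0997 = 1.27276639
Real growth factor = 1.24217787 / 1.27276639 = 0.97596690
Annualized real rate = 0.97596690^(1/3) − 1 = -0.8076% → -0.81%.

-0.81%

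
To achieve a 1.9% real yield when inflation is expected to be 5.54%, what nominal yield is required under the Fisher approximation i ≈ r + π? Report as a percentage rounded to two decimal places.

7.44%

i ≈ r + π = 1.9% + 5.54% = 7.44%.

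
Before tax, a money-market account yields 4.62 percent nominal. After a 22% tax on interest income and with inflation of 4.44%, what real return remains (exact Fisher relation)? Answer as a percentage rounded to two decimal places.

After-tax nominal return = 4.62% × (1 − 0.22) = 3.6036%.
1 + r = 1.036036 / 1.04440 = 0.991992
After-tax real rate = 0.991992 − 1 → -0.80%.

-0.80%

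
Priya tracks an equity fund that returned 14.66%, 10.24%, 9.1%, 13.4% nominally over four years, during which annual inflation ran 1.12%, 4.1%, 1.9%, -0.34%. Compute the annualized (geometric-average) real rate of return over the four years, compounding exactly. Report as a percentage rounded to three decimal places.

Nominal growth factor = 1.1466 × 1.1024 × 1.0910 × 1.1340 = 1.56382786
Price-level growth factor = 1.0112 × 1.0410 × 1.0190 × 0.9966 = 1.06901268
Real growth factor = 1.56382786 / 1.06901268 = 1.46287120
Annualized real rate = 1.46287120^(1/4) − 1 = 9.9769% → 9.977%.

9.977%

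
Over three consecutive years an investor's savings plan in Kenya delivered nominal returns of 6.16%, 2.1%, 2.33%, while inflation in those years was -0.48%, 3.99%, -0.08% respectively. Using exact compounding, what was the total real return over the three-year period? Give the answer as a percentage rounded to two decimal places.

7.26%

Nominal growth factor = 1.0616 × 1.0210 × 1.0233 = 1.109148
Price-level growth factor = 0.9952 × 1.0399 × 0.9992 = 1.034081
Real growth factor = 1.109148 / 1.034081 = 1.072594
Total real return = 1.072594 − 1 → 7.26%.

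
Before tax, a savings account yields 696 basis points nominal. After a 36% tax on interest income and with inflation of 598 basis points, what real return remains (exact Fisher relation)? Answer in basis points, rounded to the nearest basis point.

After-tax nominal return = 6.96% × (1 − 0.36) = 4.4544%.
1 + r = 1.044544 / 1.05980 = 0.985605
After-tax real rate = 0.985605 − 1 → -144 basis points.

-144 basis points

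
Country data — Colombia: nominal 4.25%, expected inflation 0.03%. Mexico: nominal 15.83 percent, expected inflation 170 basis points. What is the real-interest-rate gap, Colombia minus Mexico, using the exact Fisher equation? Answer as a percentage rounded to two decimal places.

-9.68%

Colombia: (1 + 0.0425)/(1 + 0.0003) − 1 = 4.2187%
Mexico: (1 + 0.1583)/(1 + 0.0170) − 1 = 13.8938%
Differential = 4.2187% − 13.8938% = -9.6751% → -9.68%.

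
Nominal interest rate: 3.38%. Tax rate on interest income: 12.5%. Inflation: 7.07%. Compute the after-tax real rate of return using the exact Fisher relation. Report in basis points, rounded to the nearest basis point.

-384 basis points

After-tax nominal return = 3.38% × (1 − 0.125) = 2.9575%.
1 + r = 1.029575 / 1.07070 = 0.961591
After-tax real rate = 0.961591 − 1 → -384 basis points.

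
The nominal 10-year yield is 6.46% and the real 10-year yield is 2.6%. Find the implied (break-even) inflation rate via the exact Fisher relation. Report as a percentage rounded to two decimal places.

3.76%

(1 + π) = (1 + i)/(1 + r) = 1.06460 / 1.02600 = 1.037622
Break-even inflation = 1.037622 − 1 → 3.76%.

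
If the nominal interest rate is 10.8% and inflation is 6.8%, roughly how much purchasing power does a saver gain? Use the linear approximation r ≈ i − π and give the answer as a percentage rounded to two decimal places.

r ≈ i − π = 10.8% − 6.8% = 4.00%.

4.00%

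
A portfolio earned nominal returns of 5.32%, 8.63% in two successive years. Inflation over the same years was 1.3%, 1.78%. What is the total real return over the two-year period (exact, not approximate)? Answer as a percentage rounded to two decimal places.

10.97%

Compound the nominal returns: 1.0532 × 1.0863 = 1.144091.
Compound inflation: 1.0130 × 1.0178 = 1.031031.
Deflate: 1.144091 / 1.031031 = 1.109657.
Total real return = 1.109657 − 1 → 10.97%.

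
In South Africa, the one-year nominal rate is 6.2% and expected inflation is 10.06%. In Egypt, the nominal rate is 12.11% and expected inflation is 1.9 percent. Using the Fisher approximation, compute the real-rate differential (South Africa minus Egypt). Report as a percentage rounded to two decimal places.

-14.07%

South Africa: 6.2% − 10.06% = -3.860%
Egypt: 12.11% − 1.9% = 10.210%
Differential = -14.070% → -14.07%.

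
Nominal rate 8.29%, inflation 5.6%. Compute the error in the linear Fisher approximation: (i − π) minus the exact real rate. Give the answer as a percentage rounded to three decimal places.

0.143%

Approximate: r ≈ 8.290% − 5.600% = 2.6900%
Exact: (1 + 0.0829)/(1 + 0.0560) − 1 = 2.5473%
Error = 2.6900% − 2.5473% = 0.1427% → 0.143%.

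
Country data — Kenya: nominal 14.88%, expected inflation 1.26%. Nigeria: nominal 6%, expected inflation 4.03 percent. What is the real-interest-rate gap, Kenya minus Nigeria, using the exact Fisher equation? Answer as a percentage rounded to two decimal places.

Kenya: (1 + 0.1488)/(1 + 0.0126) − 1 = 13.4505%
Nigeria: (1 + 0.0600)/(1 + 0.0403) − 1 = 1.8937%
Differential = 13.4505% − 1.8937% = 11.5568% → 11.56%.

11.56%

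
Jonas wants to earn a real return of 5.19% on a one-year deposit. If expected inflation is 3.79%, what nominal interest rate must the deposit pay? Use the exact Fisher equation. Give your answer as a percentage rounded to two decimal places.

9.18%

(1 + i) = (1 + r)(1 + π) = 1.05190 × 1.03790 = 1.09176701
i = 1.09176701 − 1, so the required nominal rate is 9.18%.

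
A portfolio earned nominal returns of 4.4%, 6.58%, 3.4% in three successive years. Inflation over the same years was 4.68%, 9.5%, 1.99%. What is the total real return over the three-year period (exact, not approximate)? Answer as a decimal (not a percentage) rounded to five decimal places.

Compound the nominal returns: 1.0440 × 1.0658 × 1.0340 = 1.150527.
Compound inflation: 1.0468 × 1.0950 × 1.0199 = 1.169056.
Deflate: 1.150527 / 1.169056 = 0.984150.
Total real return = 0.984150 − 1 → -0.01585.

-0.01585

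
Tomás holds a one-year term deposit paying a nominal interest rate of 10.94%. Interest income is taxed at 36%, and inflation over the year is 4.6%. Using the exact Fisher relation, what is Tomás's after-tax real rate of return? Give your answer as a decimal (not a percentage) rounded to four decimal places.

After-tax nominal return = 10.94% × (1 − 0.36) = 7.0016%.
1 + r = 1.070016 / 1.04600 = 1.022960
After-tax real rate = 1.022960 − 1 → 0.0230.

0.0230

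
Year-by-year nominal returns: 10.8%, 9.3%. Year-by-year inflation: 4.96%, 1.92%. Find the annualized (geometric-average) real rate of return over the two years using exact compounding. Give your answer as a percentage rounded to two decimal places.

Compound the nominal returns: 1.1080 × 1.0930 = 1.21104400.
Compound inflation: 1.0496 × 1.0192 = 1.06975232.
Deflate: 1.21104400 / 1.06975232 = 1.13207887.
Annualized real rate = 1.13207887^(1/2) − 1 = 6.3992% → 6.40%.

6.40%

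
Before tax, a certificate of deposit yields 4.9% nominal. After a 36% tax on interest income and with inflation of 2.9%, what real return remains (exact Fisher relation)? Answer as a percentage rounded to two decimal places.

After-tax nominal return = 4.9% × (1 − 0.36) = 3.1360%.
1 + r = 1.03136 / 1.02900 = 1.002293
After-tax real rate = 1.002293 − 1 → 0.23%.

0.23%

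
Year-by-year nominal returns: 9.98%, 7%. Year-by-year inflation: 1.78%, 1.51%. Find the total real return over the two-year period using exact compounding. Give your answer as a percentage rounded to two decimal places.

13.90%

Compound the nominal returns: 1.0998 × 1.0700 = 1.176786.
Compound inflation: 1.0178 × 1.0151 = 1.033169.
Deflate: 1.176786 / 1.033169 = 1.139007.
Total real return = 1.139007 − 1 → 13.90%.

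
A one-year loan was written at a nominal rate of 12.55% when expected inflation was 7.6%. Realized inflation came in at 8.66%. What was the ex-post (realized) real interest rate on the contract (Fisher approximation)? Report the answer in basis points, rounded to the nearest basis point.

389 basis points

Ex-post: 12.55% − 8.66% = 3.890%
So the realized real rate is 389 basis points.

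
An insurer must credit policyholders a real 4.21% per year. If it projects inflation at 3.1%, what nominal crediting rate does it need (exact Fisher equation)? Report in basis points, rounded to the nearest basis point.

744 basis points

(1 + i) = (1 + r)(1 + π) = 1.04210 × 1.03100 = 1.0744051
i = 1.0744051 − 1, so the required nominal rate is 744 basis points.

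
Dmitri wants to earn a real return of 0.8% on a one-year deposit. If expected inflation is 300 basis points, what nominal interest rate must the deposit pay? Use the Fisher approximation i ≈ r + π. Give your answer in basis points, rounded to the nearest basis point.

i ≈ r + π = 0.8% + 3% = 380 basis points.

380 basis points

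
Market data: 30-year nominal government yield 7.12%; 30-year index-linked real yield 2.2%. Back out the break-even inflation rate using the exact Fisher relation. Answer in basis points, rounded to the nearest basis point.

(1 + π) = (1 + i)/(1 + r) = 1.07120 / 1.02200 = 1.048141
Break-even inflation = 1.048141 − 1 → 481 basis points.

481 basis points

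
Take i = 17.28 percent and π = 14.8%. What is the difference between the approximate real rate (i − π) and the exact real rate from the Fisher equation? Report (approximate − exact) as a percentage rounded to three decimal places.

Approximate: r ≈ 17.280% − 14.800% = 2.4800%
Exact: (1 + 0.1728)/(1 + 0.1480) − 1 = 2.1603%
Error = 2.4800% − 2.1603% = 0.3197% → 0.320%.

0.320%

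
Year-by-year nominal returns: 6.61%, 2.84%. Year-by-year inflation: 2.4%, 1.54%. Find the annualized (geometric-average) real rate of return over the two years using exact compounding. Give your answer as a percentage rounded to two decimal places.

2.69%

Nominal growth factor = 1.0661 × 1.0284 = 1.09637724
Price-level growth factor = 1.0240 × 1.0154 = 1.03976960
Real growth factor = 1.09637724 / 1.03976960 = 1.05444248
Annualized real rate = 1.05444248^(1/2) − 1 = 2.6860% → 2.69%.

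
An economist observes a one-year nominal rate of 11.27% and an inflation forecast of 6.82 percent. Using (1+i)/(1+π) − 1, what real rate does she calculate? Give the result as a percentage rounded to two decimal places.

4.17%

By the Fisher equation, 1 + r = (1 + i)/(1 + π).
1 + r = 1.11270 / 1.06820 = 1.041659
r = 1.041659 − 1 = 4.1659%, i.e. 4.17%.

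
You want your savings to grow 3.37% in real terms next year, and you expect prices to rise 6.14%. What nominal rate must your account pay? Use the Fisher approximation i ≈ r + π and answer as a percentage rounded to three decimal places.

i ≈ r + π = 3.37% + 6.14% = 9.510%.

9.510%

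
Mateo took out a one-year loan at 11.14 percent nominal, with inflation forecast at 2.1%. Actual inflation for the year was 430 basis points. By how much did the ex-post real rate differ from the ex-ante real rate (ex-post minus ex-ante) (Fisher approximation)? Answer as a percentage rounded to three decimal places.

-2.200%

Ex-ante: 11.14% − 2.1% = 9.040%
Ex-post: 11.14% − 4.3% = 6.840%
Difference (ex-post − ex-ante) = -2.2000% → -2.200%.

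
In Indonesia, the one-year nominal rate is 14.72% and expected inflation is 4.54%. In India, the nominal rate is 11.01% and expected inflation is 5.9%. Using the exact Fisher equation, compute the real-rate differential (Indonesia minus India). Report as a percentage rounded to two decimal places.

4.91%

Indonesia: (1 + 0.1472)/(1 + 0.0454) − 1 = 9.7379%
India: (1 + 0.1101)/(1 + 0.0590) − 1 = 4.8253%
Differential = 9.7379% − 4.8253% = 4.9126% → 4.91%.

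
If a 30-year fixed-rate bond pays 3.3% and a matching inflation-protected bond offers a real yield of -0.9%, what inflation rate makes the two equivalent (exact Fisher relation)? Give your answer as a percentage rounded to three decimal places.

(1 + π) = (1 + i)/(1 + r) = 1.03300 / 0.99100 = 1.042381
Break-even inflation = 1.042381 − 1 → 4.238%.

4.238%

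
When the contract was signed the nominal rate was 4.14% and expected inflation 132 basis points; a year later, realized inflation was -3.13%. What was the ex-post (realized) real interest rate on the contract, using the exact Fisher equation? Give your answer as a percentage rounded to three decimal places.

7.505%

Ex-post: (1 + 0.0414)/(1 − 0.0313) − 1 = 7.5049%
So the realized real rate is 7.505%.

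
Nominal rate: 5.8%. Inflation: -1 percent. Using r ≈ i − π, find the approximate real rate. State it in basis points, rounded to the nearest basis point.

r ≈ i − π = 5.8% − (-1%) = 680 basis points.

680 basis points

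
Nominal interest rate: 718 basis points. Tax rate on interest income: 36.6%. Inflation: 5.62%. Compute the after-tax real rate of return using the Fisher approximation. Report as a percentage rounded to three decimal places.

After-tax nominal return = 7.18% × (1 − 0.366) = 4.55212%.
r ≈ 4.55212% − 5.62% → -1.068%.

-1.068%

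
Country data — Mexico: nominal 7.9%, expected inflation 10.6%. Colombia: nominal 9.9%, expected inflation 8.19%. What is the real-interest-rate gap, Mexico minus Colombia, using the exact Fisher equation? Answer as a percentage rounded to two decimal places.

-4.02%

Mexico: (1 + 0.0790)/(1 + 0.1060) − 1 = -2.4412%
Colombia: (1 + 0.0990)/(1 + 0.0819) − 1 = 1.5806%
Differential = -2.4412% − 1.5806% = -4.0218% → -4.02%.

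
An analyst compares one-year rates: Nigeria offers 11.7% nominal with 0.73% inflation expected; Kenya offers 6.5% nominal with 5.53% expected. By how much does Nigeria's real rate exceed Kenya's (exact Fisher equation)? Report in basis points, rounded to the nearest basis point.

997 basis points

Nigeria: (1 + 0.1170)/(1 + 0.0073) − 1 = 10.8905%
Kenya: (1 + 0.0650)/(1 + 0.0553) − 1 = 0.9192%
Differential = 10.8905% − 0.9192% = 9.9713% → 997 basis points.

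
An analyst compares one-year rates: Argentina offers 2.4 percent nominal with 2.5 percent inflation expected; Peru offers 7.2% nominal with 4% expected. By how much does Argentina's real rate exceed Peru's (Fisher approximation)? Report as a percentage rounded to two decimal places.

-3.30%

Argentina: 2.4% − 2.5% = -0.100%
Peru: 7.2% − 4% = 3.200%
Differential = -3.300% → -3.30%.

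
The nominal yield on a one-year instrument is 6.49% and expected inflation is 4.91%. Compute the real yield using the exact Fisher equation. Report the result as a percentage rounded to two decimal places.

By the Fisher identity, 1 + r = (1 + i)/(1 + π).
1 + r = 1.06490 / 1.04910 = 1.015061
r = 1.015061 − 1 = 1.5061%, i.e. 1.51%.

1.51%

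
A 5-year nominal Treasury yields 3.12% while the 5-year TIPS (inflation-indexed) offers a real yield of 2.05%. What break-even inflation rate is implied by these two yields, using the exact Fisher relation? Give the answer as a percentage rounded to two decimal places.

(1 + π) = (1 + i)/(1 + r) = 1.03120 / 1.02050 = 1.010485
Break-even inflation = 1.010485 − 1 → 1.05%.

1.05%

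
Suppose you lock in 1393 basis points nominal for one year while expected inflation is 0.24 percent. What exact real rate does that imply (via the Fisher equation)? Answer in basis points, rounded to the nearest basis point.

1 + r = 1.13930 / 1.00240 = 1.136572
r = 1.136572 − 1 = 13.6572%, i.e. 1366 basis points.

1366 basis points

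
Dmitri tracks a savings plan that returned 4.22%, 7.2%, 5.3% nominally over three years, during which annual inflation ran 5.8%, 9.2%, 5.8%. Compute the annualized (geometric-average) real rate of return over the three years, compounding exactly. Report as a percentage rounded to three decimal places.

-1.268%

Compound the nominal returns: 1.0422 × 1.0720 × 1.0530 = 1.176452035.
Compound inflation: 1.0580 × 1.0920 × 1.0580 = 1.222345488.
Deflate: 1.176452035 / 1.222345488 = 0.962454598.
Annualized real rate = 0.962454598^(1/3) − 1 = -1.26751% → -1.268%.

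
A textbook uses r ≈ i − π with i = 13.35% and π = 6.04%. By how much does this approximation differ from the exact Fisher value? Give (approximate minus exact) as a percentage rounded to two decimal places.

Approximate: r ≈ 13.350% − 6.040% = 7.3100%
Exact: (1 + 0.1335)/(1 + 0.0604) − 1 = 6.8936%
Error = 7.3100% − 6.8936% = 0.4164% → 0.42%.

0.42%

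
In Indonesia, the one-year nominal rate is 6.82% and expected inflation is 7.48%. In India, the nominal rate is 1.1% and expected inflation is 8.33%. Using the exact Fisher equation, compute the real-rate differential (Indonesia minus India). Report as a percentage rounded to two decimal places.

Indonesia: (1 + 0.0682)/(1 + 0.0748) − 1 = -0.6141%
India: (1 + 0.0110)/(1 + 0.0833) − 1 = -6.6741%
Differential = -0.6141% − (-6.6741%) = 6.0600% → 6.06%.

6.06%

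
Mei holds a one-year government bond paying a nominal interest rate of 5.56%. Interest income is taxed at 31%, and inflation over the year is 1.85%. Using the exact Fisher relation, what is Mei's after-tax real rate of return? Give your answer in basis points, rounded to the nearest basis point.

195 basis points

After-tax nominal return = 5.56% × (1 − 0.31) = 3.8364%.
1 + r = 1.038364 / 1.01850 = 1.019503
After-tax real rate = 1.019503 − 1 → 195 basis points.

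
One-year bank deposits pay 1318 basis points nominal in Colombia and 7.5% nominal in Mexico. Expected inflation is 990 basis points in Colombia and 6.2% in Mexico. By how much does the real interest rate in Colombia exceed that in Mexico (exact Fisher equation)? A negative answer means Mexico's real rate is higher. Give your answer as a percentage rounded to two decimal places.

1.76%

Colombia: (1 + 0.1318)/(1 + 0.0990) − 1 = 2.9845%
Mexico: (1 + 0.0750)/(1 + 0.0620) − 1 = 1.2241%
Differential = 2.9845% − 1.2241% = 1.7604% → 1.76%.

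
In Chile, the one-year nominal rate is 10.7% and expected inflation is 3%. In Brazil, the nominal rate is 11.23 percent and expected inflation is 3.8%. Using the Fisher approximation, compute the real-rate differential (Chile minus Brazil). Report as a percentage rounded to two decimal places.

0.27%

Chile: 10.7% − 3% = 7.700%
Brazil: 11.23% − 3.8% = 7.430%
Differential = 0.270% → 0.27%.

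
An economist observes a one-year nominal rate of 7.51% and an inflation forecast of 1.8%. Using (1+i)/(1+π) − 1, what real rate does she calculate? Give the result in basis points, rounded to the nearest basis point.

561 basis points

By the Fisher relation, 1 + r = (1 + i)/(1 + π).
1 + r = 1.07510 / 1.01800 = 1.056090
r = 1.056090 − 1 = 5.6090%, i.e. 561 basis points.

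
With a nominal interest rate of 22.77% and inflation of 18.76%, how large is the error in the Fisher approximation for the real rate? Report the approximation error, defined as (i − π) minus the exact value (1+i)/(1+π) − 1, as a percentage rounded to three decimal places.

Approximate: r ≈ 22.770% − 18.760% = 4.0100%
Exact: (1 + 0.2277)/(1 + 0.1876) − 1 = 3.3766%
Error = 4.0100% − 3.3766% = 0.6334% → 0.633%.

0.633%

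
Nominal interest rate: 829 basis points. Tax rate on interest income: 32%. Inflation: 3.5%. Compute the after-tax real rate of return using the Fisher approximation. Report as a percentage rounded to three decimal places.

2.137%

After-tax nominal return = 8.29% × (1 − 0.32) = 5.6372%.
r ≈ 5.6372% − 3.5% → 2.137%.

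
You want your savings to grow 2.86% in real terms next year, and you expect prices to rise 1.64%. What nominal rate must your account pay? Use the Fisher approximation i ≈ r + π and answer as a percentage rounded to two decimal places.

4.50%

i ≈ r + π = 2.86% + 1.64% = 4.50%.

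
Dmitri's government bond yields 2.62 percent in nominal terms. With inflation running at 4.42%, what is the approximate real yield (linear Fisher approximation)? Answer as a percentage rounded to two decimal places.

-1.80%

r ≈ i − π = 2.62% − 4.42% = -1.80%.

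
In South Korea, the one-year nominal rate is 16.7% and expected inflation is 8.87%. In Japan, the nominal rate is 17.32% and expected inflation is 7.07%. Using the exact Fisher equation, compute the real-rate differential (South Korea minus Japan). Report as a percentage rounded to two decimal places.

-2.38%

South Korea: (1 + 0.1670)/(1 + 0.0887) − 1 = 7.1921%
Japan: (1 + 0.1732)/(1 + 0.0707) − 1 = 9.5732%
Differential = 7.1921% − 9.5732% = -2.3811% → -2.38%.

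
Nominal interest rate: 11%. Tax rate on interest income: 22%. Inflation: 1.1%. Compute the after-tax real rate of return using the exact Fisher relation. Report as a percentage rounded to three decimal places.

After-tax nominal return = 11% × (1 − 0.22) = 8.5800%.
1 + r = 1.08580 / 1.01100 = 1.073986
After-tax real rate = 1.073986 − 1 → 7.399%.

7.399%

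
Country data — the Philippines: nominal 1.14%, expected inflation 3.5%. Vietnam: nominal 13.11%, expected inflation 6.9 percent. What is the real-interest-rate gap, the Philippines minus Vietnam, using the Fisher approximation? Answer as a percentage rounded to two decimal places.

-8.57%

The Philippines: 1.14% − 3.5% = -2.360%
Vietnam: 13.11% − 6.9% = 6.210%
Differential = -8.570% → -8.57%.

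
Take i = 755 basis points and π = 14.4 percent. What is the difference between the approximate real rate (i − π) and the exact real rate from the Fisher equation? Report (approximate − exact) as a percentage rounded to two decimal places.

-0.86%

Approximate: r ≈ 7.550% − 14.400% = -6.8500%
Exact: (1 + 0.0755)/(1 + 0.1440) − 1 = -5.9878%
Error = -6.8500% − (-5.9878%) = -0.8622% → -0.86%.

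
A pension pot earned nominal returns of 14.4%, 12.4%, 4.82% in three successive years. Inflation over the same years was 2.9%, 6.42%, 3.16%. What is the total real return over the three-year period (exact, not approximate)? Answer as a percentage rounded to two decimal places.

Nominal growth factor = 1.1440 × 1.1240 × 1.0482 = 1.347834
Price-level growth factor = 1.0290 × 1.0642 × 1.0316 = 1.129666
Real growth factor = 1.347834 / 1.129666 = 1.193127
Total real return = 1.193127 − 1 → 19.31%.

19.31%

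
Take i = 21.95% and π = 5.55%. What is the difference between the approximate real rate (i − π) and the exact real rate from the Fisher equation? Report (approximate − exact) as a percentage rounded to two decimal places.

0.86%

Approximate: r ≈ 21.950% − 5.550% = 16.4000%
Exact: (1 + 0.2195)/(1 + 0.0555) − 1 = 15.5377%
Error = 16.4000% − 15.5377% = 0.8623% → 0.86%.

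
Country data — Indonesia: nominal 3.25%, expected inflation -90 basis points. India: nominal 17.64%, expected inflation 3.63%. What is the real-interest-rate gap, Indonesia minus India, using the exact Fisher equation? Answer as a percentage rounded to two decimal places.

Indonesia: (1 + 0.0325)/(1 − 0.0090) − 1 = 4.1877%
India: (1 + 0.1764)/(1 + 0.0363) − 1 = 13.5193%
Differential = 4.1877% − 13.5193% = -9.3316% → -9.33%.

-9.33%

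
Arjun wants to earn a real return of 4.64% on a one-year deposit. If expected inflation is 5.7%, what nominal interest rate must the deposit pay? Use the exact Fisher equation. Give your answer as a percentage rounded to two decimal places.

10.60%

(1 + i) = (1 + r)(1 + π) = 1.04640 × 1.05700 = 1.1060448
i = 1.1060448 − 1, so the required nominal rate is 10.60%.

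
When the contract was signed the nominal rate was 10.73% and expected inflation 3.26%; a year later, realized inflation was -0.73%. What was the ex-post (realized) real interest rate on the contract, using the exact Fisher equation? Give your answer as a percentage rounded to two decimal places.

11.54%

Ex-post: (1 + 0.1073)/(1 − 0.0073) − 1 = 11.5443%
So the realized real rate is 11.54%.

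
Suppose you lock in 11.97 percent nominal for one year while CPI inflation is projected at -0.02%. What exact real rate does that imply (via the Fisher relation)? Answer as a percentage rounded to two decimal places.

1 + r = 1.11970 / 0.99980 = 1.119924
r = 1.119924 − 1 = 11.9924%, i.e. 11.99%.

11.99%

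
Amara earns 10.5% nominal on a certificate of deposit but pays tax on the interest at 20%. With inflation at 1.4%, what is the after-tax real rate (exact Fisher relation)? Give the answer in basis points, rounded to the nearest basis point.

After-tax nominal return = 10.5% × (1 − 0.2) = 8.4000%.
1 + r = 1.08400 / 1.01400 = 1.069034
After-tax real rate = 1.069034 − 1 → 690 basis points.

690 basis points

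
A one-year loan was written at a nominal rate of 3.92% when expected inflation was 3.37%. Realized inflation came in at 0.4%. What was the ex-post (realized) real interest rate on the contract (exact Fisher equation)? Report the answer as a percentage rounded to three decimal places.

3.506%

Ex-post: (1 + 0.0392)/(1 + 0.0040) − 1 = 3.5060%
So the realized real rate is 3.506%.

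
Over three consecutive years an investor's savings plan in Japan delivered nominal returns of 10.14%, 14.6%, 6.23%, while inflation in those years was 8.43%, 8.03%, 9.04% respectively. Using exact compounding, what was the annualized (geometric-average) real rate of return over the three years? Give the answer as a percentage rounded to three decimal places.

Nominal growth factor = 1.1014 × 1.1460 × 1.0623 = 1.340839734
Price-level growth factor = 1.0843 × 1.0803 × 1.0904 = 1.277261074
Real growth factor = 1.340839734 / 1.277261074 = 1.049777341
Annualized real rate = 1.049777341^(1/3) − 1 = 1.63245% → 1.632%.

1.632%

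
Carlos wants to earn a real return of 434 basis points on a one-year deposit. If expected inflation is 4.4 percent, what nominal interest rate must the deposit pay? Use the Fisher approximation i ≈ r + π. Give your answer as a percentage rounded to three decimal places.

i ≈ r + π = 4.34% + 4.4% = 8.740%.

8.740%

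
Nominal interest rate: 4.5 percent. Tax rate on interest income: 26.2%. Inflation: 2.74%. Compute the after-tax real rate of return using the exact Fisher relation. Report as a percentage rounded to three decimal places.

0.566%

After-tax nominal return = 4.5% × (1 − 0.262) = 3.3210%.
1 + r = 1.03321 / 1.02740 = 1.0056551
After-tax real rate = 1.0056551 − 1 → 0.566%.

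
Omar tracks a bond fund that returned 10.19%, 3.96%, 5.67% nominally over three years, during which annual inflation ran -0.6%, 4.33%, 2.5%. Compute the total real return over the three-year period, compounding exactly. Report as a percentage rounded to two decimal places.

13.88%

Compound the nominal returns: 1.1019 × 1.0396 × 1.0567 = 1.210487.
Compound inflation: 0.9940 × 1.0433 × 1.0250 = 1.062966.
Deflate: 1.210487 / 1.062966 = 1.138782.
Total real return = 1.138782 − 1 → 13.88%.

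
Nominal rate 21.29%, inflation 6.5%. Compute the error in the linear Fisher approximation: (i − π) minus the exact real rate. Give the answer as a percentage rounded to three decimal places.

0.903%

Approximate: r ≈ 21.290% − 6.500% = 14.7900%
Exact: (1 + 0.2129)/(1 + 0.0650) − 1 = 13.8873%
Error = 14.7900% − 13.8873% = 0.9027% → 0.903%.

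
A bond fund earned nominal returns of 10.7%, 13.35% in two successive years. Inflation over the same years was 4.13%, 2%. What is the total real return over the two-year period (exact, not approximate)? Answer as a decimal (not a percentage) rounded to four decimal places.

0.1814

Nominal growth factor = 1.1070 × 1.1335 = 1.254785
Price-level growth factor = 1.0413 × 1.0200 = 1.062126
Real growth factor = 1.254785 / 1.062126 = 1.181389
Total real return = 1.181389 − 1 → 0.1814.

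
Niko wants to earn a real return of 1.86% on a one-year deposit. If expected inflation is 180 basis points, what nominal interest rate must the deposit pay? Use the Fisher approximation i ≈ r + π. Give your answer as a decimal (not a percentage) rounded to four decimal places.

i ≈ r + π = 1.86% + 1.8% = 0.0366.

0.0366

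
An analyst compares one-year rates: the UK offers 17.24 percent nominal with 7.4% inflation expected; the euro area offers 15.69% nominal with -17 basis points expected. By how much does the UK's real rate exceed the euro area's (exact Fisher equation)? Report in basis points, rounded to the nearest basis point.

The UK: (1 + 0.1724)/(1 + 0.0740) − 1 = 9.162011%
The euro area: (1 + 0.1569)/(1 − 0.0017) − 1 = 15.887008%
Differential = 9.162011% − 15.887008% = -6.724997% → -672 basis points.

-672 basis points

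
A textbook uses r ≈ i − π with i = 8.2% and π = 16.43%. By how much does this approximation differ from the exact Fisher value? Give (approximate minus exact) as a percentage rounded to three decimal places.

-1.161%

Approximate: r ≈ 8.200% − 16.430% = -8.2300%
Exact: (1 + 0.0820)/(1 + 0.1643) − 1 = -7.0686%
Error = -8.2300% − (-7.0686%) = -1.1614% → -1.161%.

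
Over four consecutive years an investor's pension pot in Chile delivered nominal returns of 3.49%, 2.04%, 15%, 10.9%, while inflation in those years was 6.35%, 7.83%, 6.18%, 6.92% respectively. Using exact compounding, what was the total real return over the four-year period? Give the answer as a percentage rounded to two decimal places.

3.45%

Compound the nominal returns: 1.0349 × 1.0204 × 1.1500 × 1.1090 = 1.346785.
Compound inflation: 1.0635 × 1.0783 × 1.0618 × 1.0692 = 1.301903.
Deflate: 1.346785 / 1.301903 = 1.034474.
Total real return = 1.034474 − 1 → 3.45%.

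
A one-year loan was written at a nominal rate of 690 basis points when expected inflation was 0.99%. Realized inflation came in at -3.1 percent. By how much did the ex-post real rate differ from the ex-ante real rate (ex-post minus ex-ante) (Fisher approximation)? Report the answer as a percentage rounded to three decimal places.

Ex-ante: 6.9% − 0.99% = 5.910%
Ex-post: 6.9% − (-3.1%) = 10.000%
Difference (ex-post − ex-ante) = 4.0900% → 4.090%.

4.090%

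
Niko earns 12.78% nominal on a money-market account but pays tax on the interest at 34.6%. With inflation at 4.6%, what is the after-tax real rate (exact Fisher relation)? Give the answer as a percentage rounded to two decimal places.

3.59%

After-tax nominal return = 12.78% × (1 − 0.346) = 8.35812%.
1 + r = 1.0835812 / 1.04600 = 1.035928
After-tax real rate = 1.035928 − 1 → 3.59%.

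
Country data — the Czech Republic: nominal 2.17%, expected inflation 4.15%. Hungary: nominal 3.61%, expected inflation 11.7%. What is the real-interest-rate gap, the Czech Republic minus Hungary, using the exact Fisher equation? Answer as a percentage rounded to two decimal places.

5.34%

The Czech Republic: (1 + 0.0217)/(1 + 0.0415) − 1 = -1.9011%
Hungary: (1 + 0.0361)/(1 + 0.1170) − 1 = -7.2426%
Differential = -1.9011% − (-7.2426%) = 5.3415% → 5.34%.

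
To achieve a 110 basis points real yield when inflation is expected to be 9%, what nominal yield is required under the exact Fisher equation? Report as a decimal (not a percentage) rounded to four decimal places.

(1 + i) = (1 + r)(1 + π) = 1.01100 × 1.09000 = 1.10199
i = 1.10199 − 1, so the required nominal rate is 0.1020.

0.1020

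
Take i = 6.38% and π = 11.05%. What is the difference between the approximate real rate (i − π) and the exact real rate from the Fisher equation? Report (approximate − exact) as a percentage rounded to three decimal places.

Approximate: r ≈ 6.380% − 11.050% = -4.6700%
Exact: (1 + 0.0638)/(1 + 0.1105) − 1 = -4.2053%
Error = -4.6700% − (-4.2053%) = -0.4647% → -0.465%.

-0.465%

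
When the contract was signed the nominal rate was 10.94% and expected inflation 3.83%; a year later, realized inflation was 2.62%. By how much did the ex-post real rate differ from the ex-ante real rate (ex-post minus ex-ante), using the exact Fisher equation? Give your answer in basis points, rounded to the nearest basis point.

Ex-ante: (1 + 0.1094)/(1 + 0.0383) − 1 = 6.8477%
Ex-post: (1 + 0.1094)/(1 + 0.0262) − 1 = 8.1076%
Difference (ex-post − ex-ante) = 1.2598% → 126 basis points.

126 basis points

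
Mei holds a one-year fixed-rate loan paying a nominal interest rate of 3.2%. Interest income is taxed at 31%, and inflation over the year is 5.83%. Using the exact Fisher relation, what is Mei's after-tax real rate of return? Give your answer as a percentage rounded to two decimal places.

-3.42%

After-tax nominal return = 3.2% × (1 − 0.31) = 2.2080%.
1 + r = 1.02208 / 1.05830 = 0.965775
After-tax real rate = 0.965775 − 1 → -3.42%.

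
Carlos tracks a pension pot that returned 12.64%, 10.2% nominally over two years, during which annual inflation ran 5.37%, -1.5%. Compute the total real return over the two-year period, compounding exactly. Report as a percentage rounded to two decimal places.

19.60%

Compound the nominal returns: 1.1264 × 1.1020 = 1.241293.
Compound inflation: 1.0537 × 0.9850 = 1.037895.
Deflate: 1.241293 / 1.037895 = 1.195972.
Total real return = 1.195972 − 1 → 19.60%.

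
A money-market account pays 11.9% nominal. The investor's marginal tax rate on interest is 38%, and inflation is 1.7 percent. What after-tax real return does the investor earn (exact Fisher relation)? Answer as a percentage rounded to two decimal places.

5.58%

After-tax nominal return = 11.9% × (1 − 0.38) = 7.3780%.
1 + r = 1.07378 / 1.01700 = 1.055831
After-tax real rate = 1.055831 − 1 → 5.58%.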